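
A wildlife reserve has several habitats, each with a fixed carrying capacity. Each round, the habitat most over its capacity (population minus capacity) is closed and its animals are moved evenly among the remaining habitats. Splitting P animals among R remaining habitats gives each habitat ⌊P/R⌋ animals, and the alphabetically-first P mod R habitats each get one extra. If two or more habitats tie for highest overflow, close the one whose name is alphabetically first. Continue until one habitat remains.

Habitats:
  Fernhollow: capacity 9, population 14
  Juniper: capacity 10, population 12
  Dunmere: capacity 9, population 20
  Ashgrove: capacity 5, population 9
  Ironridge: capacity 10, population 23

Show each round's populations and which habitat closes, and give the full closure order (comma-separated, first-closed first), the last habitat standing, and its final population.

Closure order: Ironridge, Dunmere, Fernhollow, Ashgrove
Last habitat: Juniper with 78 animals

Round 1: Ashgrove=9 Dunmere=20 Fernhollow=14 Ironridge=23 Juniper=12 → close Ironridge (overflow 13)
  23÷4 = 5 each, +1 to first 3
Round 2: Ashgrove=15 Dunmere=26 Fernhollow=20 Juniper=17 → close Dunmere (overflow 17)
  26÷3 = 8 each, +1 to first 2
Round 3: Ashgrove=24 Fernhollow=29 Juniper=25 → close Fernhollow (overflow 20)
  29÷2 = 14 each, +1 to first 1
Round 4: Ashgrove=39 Juniper=39 → close Ashgrove (overflow 34)
  39÷1 = 39 each, +1 to first 0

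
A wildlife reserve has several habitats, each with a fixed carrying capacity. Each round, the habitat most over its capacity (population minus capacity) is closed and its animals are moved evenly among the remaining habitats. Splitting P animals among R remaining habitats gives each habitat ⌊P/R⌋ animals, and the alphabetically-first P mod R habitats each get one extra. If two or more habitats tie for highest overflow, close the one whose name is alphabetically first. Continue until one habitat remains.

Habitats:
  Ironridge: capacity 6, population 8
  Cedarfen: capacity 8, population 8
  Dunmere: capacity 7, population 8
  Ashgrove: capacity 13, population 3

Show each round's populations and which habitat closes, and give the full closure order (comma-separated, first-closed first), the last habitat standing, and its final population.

Round 1: Ashgrove=3 Cedarfen=8 Dunmere=8 Ironridge=8 → close Ironridge (overflow 2)
  8÷3 = 2 each, +1 to first 2
Round 2: Ashgrove=6 Cedarfen=11 Dunmere=10 → close Cedarfen (overflow 3)
  11÷2 = 5 each, +1 to first 1
Round 3: Ashgrove=12 Dunmere=15 → close Dunmere (overflow 8)
  15÷1 = 15 each, +1 to first 0

Closure order: Ironridge, Cedarfen, Dunmere
Last habitat: Ashgrove with 27 animals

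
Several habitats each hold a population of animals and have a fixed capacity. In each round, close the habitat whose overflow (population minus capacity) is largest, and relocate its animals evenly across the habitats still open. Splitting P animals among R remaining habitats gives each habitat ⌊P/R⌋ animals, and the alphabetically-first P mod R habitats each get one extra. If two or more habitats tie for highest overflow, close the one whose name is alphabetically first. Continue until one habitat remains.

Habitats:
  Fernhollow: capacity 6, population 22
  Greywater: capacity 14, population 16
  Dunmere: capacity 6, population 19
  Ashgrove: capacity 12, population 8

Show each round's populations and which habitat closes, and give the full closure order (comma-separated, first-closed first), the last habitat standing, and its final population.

Round 1: Ashgrove=8 Dunmere=19 Fernhollow=22 Greywater=16 → close Fernhollow (overflow 16)
  22÷3 = 7 each, +1 to first 1
Round 2: Ashgrove=16 Dunmere=26 Greywater=23 → close Dunmere (overflow 20)
  26÷2 = 13 each, +1 to first 0
Round 3: Ashgrove=29 Greywater=36 → close Greywater (overflow 22)
  36÷1 = 36 each, +1 to first 0

Closure order: Fernhollow, Dunmere, Greywater
Last habitat: Ashgrove with 65 animals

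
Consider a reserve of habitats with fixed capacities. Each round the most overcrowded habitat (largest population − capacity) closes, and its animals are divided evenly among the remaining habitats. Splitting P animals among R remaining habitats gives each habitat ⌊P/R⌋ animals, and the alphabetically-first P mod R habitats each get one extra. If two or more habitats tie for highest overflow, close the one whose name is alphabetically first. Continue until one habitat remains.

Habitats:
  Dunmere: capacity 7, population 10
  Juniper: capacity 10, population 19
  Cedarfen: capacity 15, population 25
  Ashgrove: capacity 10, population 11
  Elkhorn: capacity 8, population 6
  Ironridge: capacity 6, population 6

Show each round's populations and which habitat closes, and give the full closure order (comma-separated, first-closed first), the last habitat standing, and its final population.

Round 1: Ashgrove=11 Cedarfen=25 Dunmere=10 Elkhorn=6 Ironridge=6 Juniper=19 → close Cedarfen (overflow 10)
  25÷5 = 5 each, +1 to first 0
Round 2: Ashgrove=16 Dunmere=15 Elkhorn=11 Ironridge=11 Juniper=24 → close Juniper (overflow 14)
  24÷4 = 6 each, +1 to first 0
Round 3: Ashgrove=22 Dunmere=21 Elkhorn=17 Ironridge=17 → close Dunmere (overflow 14)
  21÷3 = 7 each, +1 to first 0
Round 4: Ashgrove=29 Elkhorn=24 Ironridge=24 → close Ashgrove (overflow 19)
  29÷2 = 14 each, +1 to first 1
Round 5: Elkhorn=39 Ironridge=38 → close Ironridge (overflow 32)
  38÷1 = 38 each, +1 to first 0

Closure order: Cedarfen, Juniper, Dunmere, Ashgrove, Ironridge
Last habitat: Elkhorn with 77 animals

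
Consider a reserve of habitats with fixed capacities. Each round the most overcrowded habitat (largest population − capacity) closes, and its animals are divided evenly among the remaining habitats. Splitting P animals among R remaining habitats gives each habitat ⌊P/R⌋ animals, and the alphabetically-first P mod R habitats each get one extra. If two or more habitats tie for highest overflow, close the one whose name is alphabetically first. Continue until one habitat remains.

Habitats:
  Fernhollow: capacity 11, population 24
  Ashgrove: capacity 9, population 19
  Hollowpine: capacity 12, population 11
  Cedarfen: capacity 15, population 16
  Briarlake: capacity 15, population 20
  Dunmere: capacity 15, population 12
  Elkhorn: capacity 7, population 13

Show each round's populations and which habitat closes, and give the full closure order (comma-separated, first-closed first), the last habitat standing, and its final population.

Round 1: Ashgrove=19 Briarlake=20 Cedarfen=16 Dunmere=12 Elkhorn=13 Fernhollow=24 Hollowpine=11 → close Fernhollow (overflow 13)
  24÷6 = 4 each, +1 to first 0
Round 2: Ashgrove=23 Briarlake=24 Cedarfen=20 Dunmere=16 Elkhorn=17 Hollowpine=15 → close Ashgrove (overflow 14)
  23÷5 = 4 each, +1 to first 3
Round 3: Briarlake=29 Cedarfen=25 Dunmere=21 Elkhorn=21 Hollowpine=19 → close Briarlake (overflow 14)
  29÷4 = 7 each, +1 to first 1
Round 4: Cedarfen=33 Dunmere=28 Elkhorn=28 Hollowpine=26 → close Elkhorn (overflow 21)
  28÷3 = 9 each, +1 to first 1
Round 5: Cedarfen=43 Dunmere=37 Hollowpine=35 → close Cedarfen (overflow 28)
  43÷2 = 21 each, +1 to first 1
Round 6: Dunmere=59 Hollowpine=56 → close Dunmere (overflow 44)
  59÷1 = 59 each, +1 to first 0

Closure order: Fernhollow, Ashgrove, Briarlake, Elkhorn, Cedarfen, Dunmere
Last habitat: Hollowpine with 115 animals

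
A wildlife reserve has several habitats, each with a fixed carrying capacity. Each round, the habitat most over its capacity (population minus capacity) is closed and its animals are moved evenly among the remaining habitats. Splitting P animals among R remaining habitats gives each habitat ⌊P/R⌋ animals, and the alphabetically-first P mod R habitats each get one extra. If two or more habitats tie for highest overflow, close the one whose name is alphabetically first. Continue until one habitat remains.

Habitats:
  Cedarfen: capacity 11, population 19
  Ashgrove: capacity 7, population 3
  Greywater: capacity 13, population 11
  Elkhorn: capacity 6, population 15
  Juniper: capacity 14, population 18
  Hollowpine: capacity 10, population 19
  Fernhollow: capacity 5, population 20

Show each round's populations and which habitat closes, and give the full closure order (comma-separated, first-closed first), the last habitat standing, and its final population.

Closure order: Fernhollow, Cedarfen, Elkhorn, Hollowpine, Juniper, Greywater
Last habitat: Ashgrove with 105 animals

Round 1: Ashgrove=3 Cedarfen=19 Elkhorn=15 Fernhollow=20 Greywater=11 Hollowpine=19 Juniper=18 → close Fernhollow (overflow 15)
  20÷6 = 3 each, +1 to first 2
Round 2: Ashgrove=7 Cedarfen=23 Elkhorn=18 Greywater=14 Hollowpine=22 Juniper=21 → close Cedarfen (overflow 12)
  23÷5 = 4 each, +1 to first 3
Round 3: Ashgrove=12 Elkhorn=23 Greywater=19 Hollowpine=26 Juniper=25 → close Elkhorn (overflow 17)
  23÷4 = 5 each, +1 to first 3
Round 4: Ashgrove=18 Greywater=25 Hollowpine=32 Juniper=30 → close Hollowpine (overflow 22)
  32÷3 = 10 each, +1 to first 2
Round 5: Ashgrove=29 Greywater=36 Juniper=40 → close Juniper (overflow 26)
  40÷2 = 20 each, +1 to first 0
Round 6: Ashgrove=49 Greywater=56 → close Greywater (overflow 43)
  56÷1 = 56 each, +1 to first 0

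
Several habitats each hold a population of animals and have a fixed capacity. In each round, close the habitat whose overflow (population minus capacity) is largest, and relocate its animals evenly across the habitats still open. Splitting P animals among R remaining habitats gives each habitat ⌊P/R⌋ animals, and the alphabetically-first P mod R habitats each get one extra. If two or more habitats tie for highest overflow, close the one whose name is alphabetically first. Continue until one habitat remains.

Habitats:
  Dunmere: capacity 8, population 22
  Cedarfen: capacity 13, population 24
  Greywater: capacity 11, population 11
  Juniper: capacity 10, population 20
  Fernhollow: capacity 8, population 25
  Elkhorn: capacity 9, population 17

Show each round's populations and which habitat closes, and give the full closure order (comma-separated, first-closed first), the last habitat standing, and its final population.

Closure order: Fernhollow, Dunmere, Cedarfen, Juniper, Elkhorn
Last habitat: Greywater with 119 animals

Round 1: Cedarfen=24 Dunmere=22 Elkhorn=17 Fernhollow=25 Greywater=11 Juniper=20 → close Fernhollow (overflow 17)
  25÷5 = 5 each, +1 to first 0
Round 2: Cedarfen=29 Dunmere=27 Elkhorn=22 Greywater=16 Juniper=25 → close Dunmere (overflow 19)
  27÷4 = 6 each, +1 to first 3
Round 3: Cedarfen=36 Elkhorn=29 Greywater=23 Juniper=31 → close Cedarfen (overflow 23)
  36÷3 = 12 each, +1 to first 0
Round 4: Elkhorn=41 Greywater=35 Juniper=43 → close Juniper (overflow 33)
  43÷2 = 21 each, +1 to first 1
Round 5: Elkhorn=63 Greywater=56 → close Elkhorn (overflow 54)
  63÷1 = 63 each, +1 to first 0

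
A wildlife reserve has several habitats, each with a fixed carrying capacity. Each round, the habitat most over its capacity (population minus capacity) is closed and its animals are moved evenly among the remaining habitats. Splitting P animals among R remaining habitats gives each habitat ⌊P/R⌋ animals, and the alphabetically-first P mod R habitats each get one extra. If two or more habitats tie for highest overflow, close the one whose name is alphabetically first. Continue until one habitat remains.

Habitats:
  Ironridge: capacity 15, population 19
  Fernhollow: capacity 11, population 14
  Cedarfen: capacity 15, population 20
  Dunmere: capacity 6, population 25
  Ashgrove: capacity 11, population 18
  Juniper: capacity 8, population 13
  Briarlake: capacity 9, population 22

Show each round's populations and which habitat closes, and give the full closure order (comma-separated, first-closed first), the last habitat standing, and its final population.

Round 1: Ashgrove=18 Briarlake=22 Cedarfen=20 Dunmere=25 Fernhollow=14 Ironridge=19 Juniper=13 → close Dunmere (overflow 19)
  25÷6 = 4 each, +1 to first 1
Round 2: Ashgrove=23 Briarlake=26 Cedarfen=24 Fernhollow=18 Ironridge=23 Juniper=17 → close Briarlake (overflow 17)
  26÷5 = 5 each, +1 to first 1
Round 3: Ashgrove=29 Cedarfen=29 Fernhollow=23 Ironridge=28 Juniper=22 → close Ashgrove (overflow 18)
  29÷4 = 7 each, +1 to first 1
Round 4: Cedarfen=37 Fernhollow=30 Ironridge=35 Juniper=29 → close Cedarfen (overflow 22)
  37÷3 = 12 each, +1 to first 1
Round 5: Fernhollow=43 Ironridge=47 Juniper=41 → close Juniper (overflow 33)
  41÷2 = 20 each, +1 to first 1
Round 6: Fernhollow=64 Ironridge=67 → close Fernhollow (overflow 53)
  64÷1 = 64 each, +1 to first 0

Closure order: Dunmere, Briarlake, Ashgrove, Cedarfen, Juniper, Fernhollow
Last habitat: Ironridge with 131 animals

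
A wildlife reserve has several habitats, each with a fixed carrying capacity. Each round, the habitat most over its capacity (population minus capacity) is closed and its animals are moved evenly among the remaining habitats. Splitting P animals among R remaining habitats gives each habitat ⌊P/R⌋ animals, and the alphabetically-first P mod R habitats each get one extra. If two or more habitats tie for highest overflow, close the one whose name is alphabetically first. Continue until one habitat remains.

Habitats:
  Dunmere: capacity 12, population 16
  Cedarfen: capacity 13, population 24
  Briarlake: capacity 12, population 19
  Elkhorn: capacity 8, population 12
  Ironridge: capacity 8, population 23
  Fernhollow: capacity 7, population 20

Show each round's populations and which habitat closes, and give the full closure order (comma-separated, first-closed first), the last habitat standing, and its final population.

Closure order: Ironridge, Fernhollow, Cedarfen, Briarlake, Dunmere
Last habitat: Elkhorn with 114 animals

Round 1: Briarlake=19 Cedarfen=24 Dunmere=16 Elkhorn=12 Fernhollow=20 Ironridge=23 → close Ironridge (overflow 15)
  23÷5 = 4 each, +1 to first 3
Round 2: Briarlake=24 Cedarfen=29 Dunmere=21 Elkhorn=16 Fernhollow=24 → close Fernhollow (overflow 17)
  24÷4 = 6 each, +1 to first 0
Round 3: Briarlake=30 Cedarfen=35 Dunmere=27 Elkhorn=22 → close Cedarfen (overflow 22)
  35÷3 = 11 each, +1 to first 2
Round 4: Briarlake=42 Dunmere=39 Elkhorn=33 → close Briarlake (overflow 30)
  42÷2 = 21 each, +1 to first 0
Round 5: Dunmere=60 Elkhorn=54 → close Dunmere (overflow 48)
  60÷1 = 60 each, +1 to first 0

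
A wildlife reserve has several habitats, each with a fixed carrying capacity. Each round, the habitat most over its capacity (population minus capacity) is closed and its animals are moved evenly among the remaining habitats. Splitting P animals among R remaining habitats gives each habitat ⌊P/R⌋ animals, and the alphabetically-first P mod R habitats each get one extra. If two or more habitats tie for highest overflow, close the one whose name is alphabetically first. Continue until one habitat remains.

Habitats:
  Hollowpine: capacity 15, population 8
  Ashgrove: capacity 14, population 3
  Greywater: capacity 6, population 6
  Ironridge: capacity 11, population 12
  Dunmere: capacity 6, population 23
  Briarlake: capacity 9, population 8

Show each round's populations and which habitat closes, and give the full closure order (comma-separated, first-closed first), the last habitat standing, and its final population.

Closure order: Dunmere, Greywater, Briarlake, Ironridge, Hollowpine
Last habitat: Ashgrove with 60 animals

Round 1: Ashgrove=3 Briarlake=8 Dunmere=23 Greywater=6 Hollowpine=8 Ironridge=12 → close Dunmere (overflow 17)
  23÷5 = 4 each, +1 to first 3
Round 2: Ashgrove=8 Briarlake=13 Greywater=11 Hollowpine=12 Ironridge=16 → close Greywater (overflow 5)
  11÷4 = 2 each, +1 to first 3
Round 3: Ashgrove=11 Briarlake=16 Hollowpine=15 Ironridge=18 → close Briarlake (overflow 7)
  16÷3 = 5 each, +1 to first 1
Round 4: Ashgrove=17 Hollowpine=20 Ironridge=23 → close Ironridge (overflow 12)
  23÷2 = 11 each, +1 to first 1
Round 5: Ashgrove=29 Hollowpine=31 → close Hollowpine (overflow 16)
  31÷1 = 31 each, +1 to first 0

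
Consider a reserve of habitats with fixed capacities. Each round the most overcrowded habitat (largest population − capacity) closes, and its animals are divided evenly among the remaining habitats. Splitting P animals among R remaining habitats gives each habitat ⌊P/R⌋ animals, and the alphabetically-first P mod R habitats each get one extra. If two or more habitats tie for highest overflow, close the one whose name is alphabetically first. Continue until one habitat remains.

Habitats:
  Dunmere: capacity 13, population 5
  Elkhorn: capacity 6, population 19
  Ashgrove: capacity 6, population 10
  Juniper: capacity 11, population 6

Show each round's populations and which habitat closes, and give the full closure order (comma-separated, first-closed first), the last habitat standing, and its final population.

Round 1: Ashgrove=10 Dunmere=5 Elkhorn=19 Juniper=6 → close Elkhorn (overflow 13)
  19÷3 = 6 each, +1 to first 1
Round 2: Ashgrove=17 Dunmere=11 Juniper=12 → close Ashgrove (overflow 11)
  17÷2 = 8 each, +1 to first 1
Round 3: Dunmere=20 Juniper=20 → close Juniper (overflow 9)
  20÷1 = 20 each, +1 to first 0

Closure order: Elkhorn, Ashgrove, Juniper
Last habitat: Dunmere with 40 animals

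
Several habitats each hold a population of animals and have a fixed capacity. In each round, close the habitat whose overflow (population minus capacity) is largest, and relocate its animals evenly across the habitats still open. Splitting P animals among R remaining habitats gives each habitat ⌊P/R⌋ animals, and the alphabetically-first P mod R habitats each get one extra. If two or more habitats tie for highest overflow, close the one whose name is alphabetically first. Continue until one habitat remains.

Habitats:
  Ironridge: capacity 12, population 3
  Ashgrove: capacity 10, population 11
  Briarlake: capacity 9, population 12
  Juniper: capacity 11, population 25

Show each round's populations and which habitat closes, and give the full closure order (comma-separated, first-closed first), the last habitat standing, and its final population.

Round 1: Ashgrove=11 Briarlake=12 Ironridge=3 Juniper=25 → close Juniper (overflow 14)
  25÷3 = 8 each, +1 to first 1
Round 2: Ashgrove=20 Briarlake=20 Ironridge=11 → close Briarlake (overflow 11)
  20÷2 = 10 each, +1 to first 0
Round 3: Ashgrove=30 Ironridge=21 → close Ashgrove (overflow 20)
  30÷1 = 30 each, +1 to first 0

Closure order: Juniper, Briarlake, Ashgrove
Last habitat: Ironridge with 51 animals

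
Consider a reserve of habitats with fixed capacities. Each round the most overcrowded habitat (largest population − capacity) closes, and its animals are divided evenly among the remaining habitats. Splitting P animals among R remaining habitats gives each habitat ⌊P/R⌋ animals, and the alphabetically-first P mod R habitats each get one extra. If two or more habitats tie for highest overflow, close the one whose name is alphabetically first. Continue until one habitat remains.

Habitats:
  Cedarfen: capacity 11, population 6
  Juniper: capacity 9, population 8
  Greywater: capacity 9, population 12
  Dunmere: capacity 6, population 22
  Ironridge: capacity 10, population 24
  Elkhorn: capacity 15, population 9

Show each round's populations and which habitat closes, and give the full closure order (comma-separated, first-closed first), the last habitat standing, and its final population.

Round 1: Cedarfen=6 Dunmere=22 Elkhorn=9 Greywater=12 Ironridge=24 Juniper=8 → close Dunmere (overflow 16)
  22÷5 = 4 each, +1 to first 2
Round 2: Cedarfen=11 Elkhorn=14 Greywater=16 Ironridge=28 Juniper=12 → close Ironridge (overflow 18)
  28÷4 = 7 each, +1 to first 0
Round 3: Cedarfen=18 Elkhorn=21 Greywater=23 Juniper=19 → close Greywater (overflow 14)
  23÷3 = 7 each, +1 to first 2
Round 4: Cedarfen=26 Elkhorn=29 Juniper=26 → close Juniper (overflow 17)
  26÷2 = 13 each, +1 to first 0
Round 5: Cedarfen=39 Elkhorn=42 → close Cedarfen (overflow 28)
  39÷1 = 39 each, +1 to first 0

Closure order: Dunmere, Ironridge, Greywater, Juniper, Cedarfen
Last habitat: Elkhorn with 81 animals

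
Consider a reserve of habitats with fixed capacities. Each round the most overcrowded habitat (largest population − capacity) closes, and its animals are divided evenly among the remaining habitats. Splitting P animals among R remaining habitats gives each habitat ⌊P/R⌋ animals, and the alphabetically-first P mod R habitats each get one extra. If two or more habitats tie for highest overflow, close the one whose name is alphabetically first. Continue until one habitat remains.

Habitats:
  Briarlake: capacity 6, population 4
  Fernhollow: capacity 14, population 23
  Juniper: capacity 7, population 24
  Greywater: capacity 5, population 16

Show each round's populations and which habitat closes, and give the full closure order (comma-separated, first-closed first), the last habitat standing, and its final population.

Closure order: Juniper, Greywater, Fernhollow
Last habitat: Briarlake with 67 animals

Round 1: Briarlake=4 Fernhollow=23 Greywater=16 Juniper=24 → close Juniper (overflow 17)
  24÷3 = 8 each, +1 to first 0
Round 2: Briarlake=12 Fernhollow=31 Greywater=24 → close Greywater (overflow 19)
  24÷2 = 12 each, +1 to first 0
Round 3: Briarlake=24 Fernhollow=43 → close Fernhollow (overflow 29)
  43÷1 = 43 each, +1 to first 0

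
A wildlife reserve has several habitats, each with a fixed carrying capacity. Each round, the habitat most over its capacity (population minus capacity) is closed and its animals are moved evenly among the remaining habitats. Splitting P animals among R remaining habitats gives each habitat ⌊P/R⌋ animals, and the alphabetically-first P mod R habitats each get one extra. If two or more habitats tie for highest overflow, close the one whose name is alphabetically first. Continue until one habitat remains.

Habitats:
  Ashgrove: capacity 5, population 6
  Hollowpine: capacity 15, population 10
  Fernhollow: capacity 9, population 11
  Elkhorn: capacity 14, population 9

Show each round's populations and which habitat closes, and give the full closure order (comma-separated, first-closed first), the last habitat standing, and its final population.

Closure order: Fernhollow, Ashgrove, Elkhorn
Last habitat: Hollowpine with 36 animals

Round 1: Ashgrove=6 Elkhorn=9 Fernhollow=11 Hollowpine=10 → close Fernhollow (overflow 2)
  11÷3 = 3 each, +1 to first 2
Round 2: Ashgrove=10 Elkhorn=13 Hollowpine=13 → close Ashgrove (overflow 5)
  10÷2 = 5 each, +1 to first 0
Round 3: Elkhorn=18 Hollowpine=18 → close Elkhorn (overflow 4)
  18÷1 = 18 each, +1 to first 0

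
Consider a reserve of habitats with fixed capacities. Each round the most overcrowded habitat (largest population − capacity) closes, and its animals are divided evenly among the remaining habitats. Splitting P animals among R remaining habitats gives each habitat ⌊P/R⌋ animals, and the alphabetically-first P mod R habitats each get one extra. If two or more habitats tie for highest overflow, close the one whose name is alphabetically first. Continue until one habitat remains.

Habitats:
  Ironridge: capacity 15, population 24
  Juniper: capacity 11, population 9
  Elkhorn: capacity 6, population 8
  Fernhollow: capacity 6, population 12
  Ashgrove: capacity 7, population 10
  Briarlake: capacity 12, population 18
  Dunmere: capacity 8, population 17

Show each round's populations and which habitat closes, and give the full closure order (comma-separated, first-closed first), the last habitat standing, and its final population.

Round 1: Ashgrove=10 Briarlake=18 Dunmere=17 Elkhorn=8 Fernhollow=12 Ironridge=24 Juniper=9 → close Dunmere (overflow 9)
  17÷6 = 2 each, +1 to first 5
Round 2: Ashgrove=13 Briarlake=21 Elkhorn=11 Fernhollow=15 Ironridge=27 Juniper=11 → close Ironridge (overflow 12)
  27÷5 = 5 each, +1 to first 2
Round 3: Ashgrove=19 Briarlake=27 Elkhorn=16 Fernhollow=20 Juniper=16 → close Briarlake (overflow 15)
  27÷4 = 6 each, +1 to first 3
Round 4: Ashgrove=26 Elkhorn=23 Fernhollow=27 Juniper=22 → close Fernhollow (overflow 21)
  27÷3 = 9 each, +1 to first 0
Round 5: Ashgrove=35 Elkhorn=32 Juniper=31 → close Ashgrove (overflow 28)
  35÷2 = 17 each, +1 to first 1
Round 6: Elkhorn=50 Juniper=48 → close Elkhorn (overflow 44)
  50÷1 = 50 each, +1 to first 0

Closure order: Dunmere, Ironridge, Briarlake, Fernhollow, Ashgrove, Elkhorn
Last habitat: Juniper with 98 animals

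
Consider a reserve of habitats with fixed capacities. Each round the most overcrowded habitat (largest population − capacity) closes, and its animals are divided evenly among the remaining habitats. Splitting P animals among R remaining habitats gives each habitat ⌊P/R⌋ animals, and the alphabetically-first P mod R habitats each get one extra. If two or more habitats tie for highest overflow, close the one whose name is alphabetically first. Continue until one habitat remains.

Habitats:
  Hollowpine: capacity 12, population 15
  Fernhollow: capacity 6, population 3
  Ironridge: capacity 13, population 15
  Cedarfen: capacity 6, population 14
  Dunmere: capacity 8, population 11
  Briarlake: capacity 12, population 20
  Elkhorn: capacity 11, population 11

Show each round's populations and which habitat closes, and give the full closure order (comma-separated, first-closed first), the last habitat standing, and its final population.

Closure order: Briarlake, Cedarfen, Dunmere, Hollowpine, Elkhorn, Ironridge
Last habitat: Fernhollow with 89 animals

Round 1: Briarlake=20 Cedarfen=14 Dunmere=11 Elkhorn=11 Fernhollow=3 Hollowpine=15 Ironridge=15 → close Briarlake (overflow 8)
  20÷6 = 3 each, +1 to first 2
Round 2: Cedarfen=18 Dunmere=15 Elkhorn=14 Fernhollow=6 Hollowpine=18 Ironridge=18 → close Cedarfen (overflow 12)
  18÷5 = 3 each, +1 to first 3
Round 3: Dunmere=19 Elkhorn=18 Fernhollow=10 Hollowpine=21 Ironridge=21 → close Dunmere (overflow 11)
  19÷4 = 4 each, +1 to first 3
Round 4: Elkhorn=23 Fernhollow=15 Hollowpine=26 Ironridge=25 → close Hollowpine (overflow 14)
  26÷3 = 8 each, +1 to first 2
Round 5: Elkhorn=32 Fernhollow=24 Ironridge=33 → close Elkhorn (overflow 21)
  32÷2 = 16 each, +1 to first 0
Round 6: Fernhollow=40 Ironridge=49 → close Ironridge (overflow 36)
  49÷1 = 49 each, +1 to first 0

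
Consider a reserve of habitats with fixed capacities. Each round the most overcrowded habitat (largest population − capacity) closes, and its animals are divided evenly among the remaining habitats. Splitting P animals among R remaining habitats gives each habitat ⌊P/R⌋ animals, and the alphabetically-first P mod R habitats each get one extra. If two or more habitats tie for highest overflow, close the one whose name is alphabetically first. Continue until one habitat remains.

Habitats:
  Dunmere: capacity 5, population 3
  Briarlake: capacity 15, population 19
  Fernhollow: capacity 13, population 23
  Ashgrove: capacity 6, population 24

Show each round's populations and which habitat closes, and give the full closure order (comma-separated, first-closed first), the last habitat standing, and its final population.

Round 1: Ashgrove=24 Briarlake=19 Dunmere=3 Fernhollow=23 → close Ashgrove (overflow 18)
  24÷3 = 8 each, +1 to first 0
Round 2: Briarlake=27 Dunmere=11 Fernhollow=31 → close Fernhollow (overflow 18)
  31÷2 = 15 each, +1 to first 1
Round 3: Briarlake=43 Dunmere=26 → close Briarlake (overflow 28)
  43÷1 = 43 each, +1 to first 0

Closure order: Ashgrove, Fernhollow, Briarlake
Last habitat: Dunmere with 69 animals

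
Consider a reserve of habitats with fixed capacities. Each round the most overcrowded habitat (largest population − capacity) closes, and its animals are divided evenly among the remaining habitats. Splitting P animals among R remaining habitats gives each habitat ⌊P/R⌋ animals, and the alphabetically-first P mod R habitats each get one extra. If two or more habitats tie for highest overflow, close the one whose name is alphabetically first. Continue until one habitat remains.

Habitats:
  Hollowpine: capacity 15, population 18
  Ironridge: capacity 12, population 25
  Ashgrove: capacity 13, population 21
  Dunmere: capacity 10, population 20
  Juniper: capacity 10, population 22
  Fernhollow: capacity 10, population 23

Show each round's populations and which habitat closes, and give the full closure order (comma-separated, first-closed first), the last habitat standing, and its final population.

Closure order: Fernhollow, Ironridge, Juniper, Dunmere, Ashgrove
Last habitat: Hollowpine with 129 animals

Round 1: Ashgrove=21 Dunmere=20 Fernhollow=23 Hollowpine=18 Ironridge=25 Juniper=22 → close Fernhollow (overflow 13)
  23÷5 = 4 each, +1 to first 3
Round 2: Ashgrove=26 Dunmere=25 Hollowpine=23 Ironridge=29 Juniper=26 → close Ironridge (overflow 17)
  29÷4 = 7 each, +1 to first 1
Round 3: Ashgrove=34 Dunmere=32 Hollowpine=30 Juniper=33 → close Juniper (overflow 23)
  33÷3 = 11 each, +1 to first 0
Round 4: Ashgrove=45 Dunmere=43 Hollowpine=41 → close Dunmere (overflow 33)
  43÷2 = 21 each, +1 to first 1
Round 5: Ashgrove=67 Hollowpine=62 → close Ashgrove (overflow 54)
  67÷1 = 67 each, +1 to first 0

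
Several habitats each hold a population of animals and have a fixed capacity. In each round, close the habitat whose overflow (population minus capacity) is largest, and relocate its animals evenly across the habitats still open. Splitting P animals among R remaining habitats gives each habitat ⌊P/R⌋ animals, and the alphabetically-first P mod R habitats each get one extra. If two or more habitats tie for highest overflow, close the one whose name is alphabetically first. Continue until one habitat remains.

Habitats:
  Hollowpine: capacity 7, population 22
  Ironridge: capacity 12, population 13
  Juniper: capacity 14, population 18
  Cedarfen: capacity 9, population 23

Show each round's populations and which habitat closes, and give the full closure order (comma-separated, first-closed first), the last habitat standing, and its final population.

Round 1: Cedarfen=23 Hollowpine=22 Ironridge=13 Juniper=18 → close Hollowpine (overflow 15)
  22÷3 = 7 each, +1 to first 1
Round 2: Cedarfen=31 Ironridge=20 Juniper=25 → close Cedarfen (overflow 22)
  31÷2 = 15 each, +1 to first 1
Round 3: Ironridge=36 Juniper=40 → close Juniper (overflow 26)
  40÷1 = 40 each, +1 to first 0

Closure order: Hollowpine, Cedarfen, Juniper
Last habitat: Ironridge with 76 animals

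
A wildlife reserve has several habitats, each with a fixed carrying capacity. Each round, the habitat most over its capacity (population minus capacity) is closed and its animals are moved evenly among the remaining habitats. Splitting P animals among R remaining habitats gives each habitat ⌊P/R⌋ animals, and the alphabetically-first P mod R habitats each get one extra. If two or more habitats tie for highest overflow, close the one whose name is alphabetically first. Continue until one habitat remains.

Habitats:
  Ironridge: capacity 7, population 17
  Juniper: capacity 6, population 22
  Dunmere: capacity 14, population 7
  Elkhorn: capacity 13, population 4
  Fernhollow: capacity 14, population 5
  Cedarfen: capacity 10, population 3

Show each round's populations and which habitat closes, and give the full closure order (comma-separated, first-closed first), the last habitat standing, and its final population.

Closure order: Juniper, Ironridge, Cedarfen, Dunmere, Elkhorn
Last habitat: Fernhollow with 58 animals

Round 1: Cedarfen=3 Dunmere=7 Elkhorn=4 Fernhollow=5 Ironridge=17 Juniper=22 → close Juniper (overflow 16)
  22÷5 = 4 each, +1 to first 2
Round 2: Cedarfen=8 Dunmere=12 Elkhorn=8 Fernhollow=9 Ironridge=21 → close Ironridge (overflow 14)
  21÷4 = 5 each, +1 to first 1
Round 3: Cedarfen=14 Dunmere=17 Elkhorn=13 Fernhollow=14 → close Cedarfen (overflow 4)
  14÷3 = 4 each, +1 to first 2
Round 4: Dunmere=22 Elkhorn=18 Fernhollow=18 → close Dunmere (overflow 8)
  22÷2 = 11 each, +1 to first 0
Round 5: Elkhorn=29 Fernhollow=29 → close Elkhorn (overflow 16)
  29÷1 = 29 each, +1 to first 0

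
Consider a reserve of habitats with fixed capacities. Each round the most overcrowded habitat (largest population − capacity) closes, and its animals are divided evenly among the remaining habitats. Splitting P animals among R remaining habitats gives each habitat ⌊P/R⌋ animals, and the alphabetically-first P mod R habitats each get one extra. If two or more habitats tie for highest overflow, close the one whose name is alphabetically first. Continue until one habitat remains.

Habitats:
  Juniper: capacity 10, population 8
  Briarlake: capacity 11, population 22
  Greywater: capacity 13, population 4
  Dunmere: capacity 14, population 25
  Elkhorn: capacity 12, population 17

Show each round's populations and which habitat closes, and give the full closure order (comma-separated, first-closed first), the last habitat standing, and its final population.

Round 1: Briarlake=22 Dunmere=25 Elkhorn=17 Greywater=4 Juniper=8 → close Briarlake (overflow 11)
  22÷4 = 5 each, +1 to first 2
Round 2: Dunmere=31 Elkhorn=23 Greywater=9 Juniper=13 → close Dunmere (overflow 17)
  31÷3 = 10 each, +1 to first 1
Round 3: Elkhorn=34 Greywater=19 Juniper=23 → close Elkhorn (overflow 22)
  34÷2 = 17 each, +1 to first 0
Round 4: Greywater=36 Juniper=40 → close Juniper (overflow 30)
  40÷1 = 40 each, +1 to first 0

Closure order: Briarlake, Dunmere, Elkhorn, Juniper
Last habitat: Greywater with 76 animals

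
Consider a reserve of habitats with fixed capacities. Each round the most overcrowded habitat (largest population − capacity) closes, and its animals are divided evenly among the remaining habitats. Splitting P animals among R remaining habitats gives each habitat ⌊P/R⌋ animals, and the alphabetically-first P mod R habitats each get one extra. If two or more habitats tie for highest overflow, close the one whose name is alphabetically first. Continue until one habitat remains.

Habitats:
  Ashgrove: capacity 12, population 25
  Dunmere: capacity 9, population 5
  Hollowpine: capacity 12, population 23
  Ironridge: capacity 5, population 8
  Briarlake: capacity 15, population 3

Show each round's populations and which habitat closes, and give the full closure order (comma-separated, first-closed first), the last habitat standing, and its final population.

Closure order: Ashgrove, Hollowpine, Ironridge, Dunmere
Last habitat: Briarlake with 64 animals

Round 1: Ashgrove=25 Briarlake=3 Dunmere=5 Hollowpine=23 Ironridge=8 → close Ashgrove (overflow 13)
  25÷4 = 6 each, +1 to first 1
Round 2: Briarlake=10 Dunmere=11 Hollowpine=29 Ironridge=14 → close Hollowpine (overflow 17)
  29÷3 = 9 each, +1 to first 2
Round 3: Briarlake=20 Dunmere=21 Ironridge=23 → close Ironridge (overflow 18)
  23÷2 = 11 each, +1 to first 1
Round 4: Briarlake=32 Dunmere=32 → close Dunmere (overflow 23)
  32÷1 = 32 each, +1 to first 0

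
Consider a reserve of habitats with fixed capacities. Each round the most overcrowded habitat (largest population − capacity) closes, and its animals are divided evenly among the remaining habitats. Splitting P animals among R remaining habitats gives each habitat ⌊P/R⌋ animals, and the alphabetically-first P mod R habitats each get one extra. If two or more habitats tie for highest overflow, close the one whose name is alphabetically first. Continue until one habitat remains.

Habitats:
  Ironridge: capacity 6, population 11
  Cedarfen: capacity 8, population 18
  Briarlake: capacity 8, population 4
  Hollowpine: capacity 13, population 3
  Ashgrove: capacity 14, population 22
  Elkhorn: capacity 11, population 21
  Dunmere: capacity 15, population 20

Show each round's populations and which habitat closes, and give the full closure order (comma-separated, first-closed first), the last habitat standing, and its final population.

Closure order: Cedarfen, Elkhorn, Ashgrove, Dunmere, Ironridge, Briarlake
Last habitat: Hollowpine with 99 animals

Round 1: Ashgrove=22 Briarlake=4 Cedarfen=18 Dunmere=20 Elkhorn=21 Hollowpine=3 Ironridge=11 → close Cedarfen (overflow 10)
  18÷6 = 3 each, +1 to first 0
Round 2: Ashgrove=25 Briarlake=7 Dunmere=23 Elkhorn=24 Hollowpine=6 Ironridge=14 → close Elkhorn (overflow 13)
  24÷5 = 4 each, +1 to first 4
Round 3: Ashgrove=30 Briarlake=12 Dunmere=28 Hollowpine=11 Ironridge=18 → close Ashgrove (overflow 16)
  30÷4 = 7 each, +1 to first 2
Round 4: Briarlake=20 Dunmere=36 Hollowpine=18 Ironridge=25 → close Dunmere (overflow 21)
  36÷3 = 12 each, +1 to first 0
Round 5: Briarlake=32 Hollowpine=30 Ironridge=37 → close Ironridge (overflow 31)
  37÷2 = 18 each, +1 to first 1
Round 6: Briarlake=51 Hollowpine=48 → close Briarlake (overflow 43)
  51÷1 = 51 each, +1 to first 0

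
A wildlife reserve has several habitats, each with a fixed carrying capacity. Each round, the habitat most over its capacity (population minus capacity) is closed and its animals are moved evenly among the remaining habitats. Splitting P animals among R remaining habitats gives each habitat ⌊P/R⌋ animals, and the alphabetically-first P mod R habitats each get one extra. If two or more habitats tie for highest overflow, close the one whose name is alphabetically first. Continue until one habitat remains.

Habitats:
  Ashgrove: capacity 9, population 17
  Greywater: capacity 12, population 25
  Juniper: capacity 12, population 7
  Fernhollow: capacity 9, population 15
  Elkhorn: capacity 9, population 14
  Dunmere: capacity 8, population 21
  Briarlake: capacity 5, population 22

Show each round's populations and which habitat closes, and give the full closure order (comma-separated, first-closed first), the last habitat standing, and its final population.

Closure order: Briarlake, Dunmere, Greywater, Ashgrove, Fernhollow, Elkhorn
Last habitat: Juniper with 121 animals

Round 1: Ashgrove=17 Briarlake=22 Dunmere=21 Elkhorn=14 Fernhollow=15 Greywater=25 Juniper=7 → close Briarlake (overflow 17)
  22÷6 = 3 each, +1 to first 4
Round 2: Ashgrove=21 Dunmere=25 Elkhorn=18 Fernhollow=19 Greywater=28 Juniper=10 → close Dunmere (overflow 17)
  25÷5 = 5 each, +1 to first 0
Round 3: Ashgrove=26 Elkhorn=23 Fernhollow=24 Greywater=33 Juniper=15 → close Greywater (overflow 21)
  33÷4 = 8 each, +1 to first 1
Round 4: Ashgrove=35 Elkhorn=31 Fernhollow=32 Juniper=23 → close Ashgrove (overflow 26)
  35÷3 = 11 each, +1 to first 2
Round 5: Elkhorn=43 Fernhollow=44 Juniper=34 → close Fernhollow (overflow 35)
  44÷2 = 22 each, +1 to first 0
Round 6: Elkhorn=65 Juniper=56 → close Elkhorn (overflow 56)
  65÷1 = 65 each, +1 to first 0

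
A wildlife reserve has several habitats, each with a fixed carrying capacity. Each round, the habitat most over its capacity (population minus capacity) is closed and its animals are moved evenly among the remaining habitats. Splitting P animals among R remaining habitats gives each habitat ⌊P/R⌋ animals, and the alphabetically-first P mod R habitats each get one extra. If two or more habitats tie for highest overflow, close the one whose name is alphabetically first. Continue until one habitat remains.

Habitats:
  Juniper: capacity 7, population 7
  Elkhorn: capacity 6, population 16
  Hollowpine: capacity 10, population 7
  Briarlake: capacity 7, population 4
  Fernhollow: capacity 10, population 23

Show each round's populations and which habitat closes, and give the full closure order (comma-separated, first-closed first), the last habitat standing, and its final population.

Round 1: Briarlake=4 Elkhorn=16 Fernhollow=23 Hollowpine=7 Juniper=7 → close Fernhollow (overflow 13)
  23÷4 = 5 each, +1 to first 3
Round 2: Briarlake=10 Elkhorn=22 Hollowpine=13 Juniper=12 → close Elkhorn (overflow 16)
  22÷3 = 7 each, +1 to first 1
Round 3: Briarlake=18 Hollowpine=20 Juniper=19 → close Juniper (overflow 12)
  19÷2 = 9 each, +1 to first 1
Round 4: Briarlake=28 Hollowpine=29 → close Briarlake (overflow 21)
  28÷1 = 28 each, +1 to first 0

Closure order: Fernhollow, Elkhorn, Juniper, Briarlake
Last habitat: Hollowpine with 57 animals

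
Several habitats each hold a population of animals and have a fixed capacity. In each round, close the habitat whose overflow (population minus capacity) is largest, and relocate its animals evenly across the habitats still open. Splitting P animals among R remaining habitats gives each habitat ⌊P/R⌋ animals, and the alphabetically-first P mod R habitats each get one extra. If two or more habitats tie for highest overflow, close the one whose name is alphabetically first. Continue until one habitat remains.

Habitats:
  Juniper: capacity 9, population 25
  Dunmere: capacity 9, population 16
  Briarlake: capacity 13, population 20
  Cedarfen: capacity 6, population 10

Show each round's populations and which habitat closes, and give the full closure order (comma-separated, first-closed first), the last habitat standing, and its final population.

Round 1: Briarlake=20 Cedarfen=10 Dunmere=16 Juniper=25 → close Juniper (overflow 16)
  25÷3 = 8 each, +1 to first 1
Round 2: Briarlake=29 Cedarfen=18 Dunmere=24 → close Briarlake (overflow 16)
  29÷2 = 14 each, +1 to first 1
Round 3: Cedarfen=33 Dunmere=38 → close Dunmere (overflow 29)
  38÷1 = 38 each, +1 to first 0

Closure order: Juniper, Briarlake, Dunmere
Last habitat: Cedarfen with 71 animals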